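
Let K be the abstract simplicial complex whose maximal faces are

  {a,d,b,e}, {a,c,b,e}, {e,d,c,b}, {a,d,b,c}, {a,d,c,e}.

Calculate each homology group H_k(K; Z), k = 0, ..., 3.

Take the total order a < b < c < d < e on the vertex set. Then K (dimension 3) consists of the simplices:

  0-simplices (5): a, b, c, d, e
  1-simplices (10): ab, ac, ad, ae, bc, bd, be, cd, ce, de
  2-simplices (10): abc, abd, abe, acd, ace, ade, bcd, bce, bde, cde
  3-simplices (5): abcd, abce, abde, acde, bcde

giving chain groups C_0 ≅ Z^5, C_1 ≅ Z^10, C_2 ≅ Z^10, C_3 ≅ Z^5.

∂_1: C_1 → C_0 sends each edge [p,q] (with p < q) to q − p.
The resulting 5×10 matrix has rank 4, and its Smith normal form has invariant factors (1,1,1,1).

Boundary ∂_2: C_2 → C_1 sends each 2-simplex [p,q,r] to [q,r] − [p,r] + [p,q]. For instance
  ∂bde = de − be + bd,
  ∂ade = de − ae + ad.
This gives a 10×10 integer matrix of rank 6; reducing to Smith normal form yields diagonal entries (1,1,1,1,1,1).

Boundary ∂_3: C_3 → C_2 sends each 3-simplex σ to the alternating sum Σ_i (−1)^i (σ with its i-th vertex removed). For instance
  ∂abcd = bcd − acd + abd − abc,
  ∂abde = bde − ade + abe − abd.
This gives a 10×5 integer matrix of rank 4; reducing to Smith normal form yields diagonal entries (1,1,1,1).

Now H_k = ker ∂_k / im ∂_{k+1}, so:

  H_0: rank C_0 − rank ∂_1 = 5 − 4 = 1, and the invariant factors of ∂_1 are all 1, so H_0 ≅ Z.
  H_1: rank ker ∂_1 − rank ∂_2 = (10 − 4) − 6 = 0, and the invariant factors of ∂_2 are all 1, so H_1 ≅ 0.
  H_2: rank ker ∂_2 − rank ∂_3 = (10 − 6) − 4 = 0, and the invariant factors of ∂_3 are all 1, so H_2 ≅ 0.
  H_3: rank ker ∂_3 − rank ∂_4 = (5 − 4) − 0 = 1, and there is no ∂_4, so H_3 ≅ Z.

H_0 ≅ Z,  H_1 = 0,  H_2 = 0,  H_3 ≅ Z.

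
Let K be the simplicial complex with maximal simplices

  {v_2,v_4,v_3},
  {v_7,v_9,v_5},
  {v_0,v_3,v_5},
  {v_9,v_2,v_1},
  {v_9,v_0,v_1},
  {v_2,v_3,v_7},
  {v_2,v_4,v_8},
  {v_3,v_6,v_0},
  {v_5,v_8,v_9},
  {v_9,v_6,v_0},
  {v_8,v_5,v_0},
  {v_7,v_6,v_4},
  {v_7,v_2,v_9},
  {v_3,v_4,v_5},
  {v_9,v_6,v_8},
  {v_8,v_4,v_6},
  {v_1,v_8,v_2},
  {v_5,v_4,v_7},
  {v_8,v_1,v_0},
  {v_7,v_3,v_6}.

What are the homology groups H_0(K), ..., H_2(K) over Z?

H_0 ≅ Z,  H_1 ≅ Z ⊕ Z/2,  H_2 = 0.

We work with the vertex ordering v_0 < v_1 < v_2 < v_3 < v_4 < v_5 < v_6 < v_7 < v_8 < v_9. The simplices of K, each written with vertices in increasing order, are:

  0-simplices (10): [v_0], [v_1], [v_2], [v_3], [v_4], [v_5], [v_6], [v_7], [v_8], [v_9]
  1-simplices (30): (30 of them)
  2-simplices (20): (20 of them)

giving chain groups C_0 ≅ Z^10, C_1 ≅ Z^30, C_2 ≅ Z^20.

Boundary ∂_1: C_1 → C_0 is given by ∂[p,q] = [q] − [p]. For instance
  ∂[v_4,v_8] = [v_8] − [v_4].
The resulting 10×30 matrix has rank 9, and its Smith normal form has invariant factors (1,1,1,1,1,1,1,1,1).

The boundary map ∂_2: C_2 → C_1 acts by ∂[p,q,r] = [q,r] − [p,r] + [p,q]. For instance
  ∂[v_0,v_5,v_8] = [v_5,v_8] − [v_0,v_8] + [v_0,v_5],
  ∂[v_2,v_3,v_4] = [v_3,v_4] − [v_2,v_4] + [v_2,v_3].
As a 30×20 matrix over Z this has rank 20, with invariant factors (1,1,1,1,1,1,1,1,1,1,1,1,1,1,1,1,1,1,1,2).

From H_k ≅ ker(∂_k) / im(∂_{k+1}) we obtain:

  H_0: rank C_0 − rank ∂_1 = 10 − 9 = 1, and the invariant factors of ∂_1 are all 1, so H_0 ≅ Z.
  H_1: rank ker ∂_1 − rank ∂_2 = (30 − 9) − 20 = 1, and ∂_2 has invariant factor 2 > 1, so H_1 ≅ Z ⊕ Z/2.
  H_2: rank ker ∂_2 − rank ∂_3 = (20 − 20) − 0 = 0, and there is no ∂_3, so H_2 ≅ 0.

As a check, the Euler characteristic is 10 − 30 + 20 = 0, which agrees with 1 − 1 + 0 = 0.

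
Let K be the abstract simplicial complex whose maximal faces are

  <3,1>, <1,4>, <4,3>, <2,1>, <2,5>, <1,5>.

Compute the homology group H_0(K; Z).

K has 5 vertices, 6 edges.
rank ∂_0 = 0, rank ∂_1 = 4 ⇒ b_0 = 5 − 0 − 4 = 1; all invariant factors of ∂_1 are 1 so no torsion. So H_0 = Z.

H_0 ≅ Z.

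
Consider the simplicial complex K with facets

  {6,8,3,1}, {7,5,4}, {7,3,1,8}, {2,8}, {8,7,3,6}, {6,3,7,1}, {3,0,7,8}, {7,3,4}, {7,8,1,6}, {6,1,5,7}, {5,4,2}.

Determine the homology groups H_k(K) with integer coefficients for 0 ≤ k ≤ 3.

H_0 = Z,  H_1 = Z,  H_2 = 0,  H_3 = Z.

Fix the vertex order 0 < 1 < 2 < 3 < 4 < 5 < 6 < 7 < 8 and write every simplex with vertices in increasing order. Then dim K = 3 and the simplices of K are:

  0-simplices (9): [0], [1], [2], [3], [4], [5], [6], [7], [8]
  1-simplices (22): [0,3], [0,7], [0,8], [1,3], [1,5], [1,6], [1,7], [1,8], [2,4], [2,5], [2,8], [3,4], [3,6], [3,7], [3,8], [4,5], [4,7], [5,6], [5,7], [6,7], [6,8], [7,8]
  2-simplices (19): (19 of them)
  3-simplices (7): [0,3,7,8], [1,3,6,7], [1,3,6,8], [1,3,7,8], [1,5,6,7], [1,6,7,8], [3,6,7,8]

Hence C_0 ≅ Z^9, C_1 ≅ Z^22, C_2 ≅ Z^19, C_3 ≅ Z^7.

Boundary ∂_1: C_1 → C_0 is given by ∂[p,q] = [q] − [p]. For instance
  ∂[0,3] = [3] − [0].
As a 9×22 matrix over Z this has rank 8, with invariant factors (1,1,1,1,1,1,1,1).

∂_2: C_2 → C_1 acts by ∂[p,q,r] = [q,r] − [p,r] + [p,q]. For instance
  ∂[2,4,5] = [4,5] − [2,5] + [2,4],
  ∂[3,6,8] = [6,8] − [3,8] + [3,6].
This gives a 22×19 integer matrix of rank 13; reducing to Smith normal form yields diagonal entries (1,1,1,1,1,1,1,1,1,1,1,1,1).

Boundary ∂_3: C_3 → C_2 sends each 3-simplex σ to the alternating sum Σ_i (−1)^i (σ with its i-th vertex removed). For instance
  ∂[0,3,7,8] = [3,7,8] − [0,7,8] + [0,3,8] − [0,3,7],
  ∂[1,3,7,8] = [3,7,8] − [1,7,8] + [1,3,8] − [1,3,7].
The resulting 19×7 matrix has rank 6, and its Smith normal form has invariant factors (1,1,1,1,1,1).

Reading off H_k = ker ∂_k / im ∂_{k+1}:

  H_0: rank C_0 − rank ∂_1 = 9 − 8 = 1, and the invariant factors of ∂_1 are all 1, so H_0 ≅ Z.
  H_1: rank ker ∂_1 − rank ∂_2 = (22 − 8) − 13 = 1, and the invariant factors of ∂_2 are all 1, so H_1 ≅ Z.
  H_2: rank ker ∂_2 − rank ∂_3 = (19 − 13) − 6 = 0, and the invariant factors of ∂_3 are all 1, so H_2 ≅ 0.
  H_3: rank ker ∂_3 − rank ∂_4 = (7 − 6) − 0 = 1, and there is no ∂_4, so H_3 ≅ Z.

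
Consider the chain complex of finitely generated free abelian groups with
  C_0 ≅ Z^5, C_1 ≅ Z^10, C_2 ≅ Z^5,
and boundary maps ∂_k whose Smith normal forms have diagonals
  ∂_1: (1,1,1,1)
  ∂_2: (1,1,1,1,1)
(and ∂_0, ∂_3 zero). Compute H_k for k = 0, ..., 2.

H_0: b_0 = 5 − 0 − 4 = 1; torsion from ∂_1 factors > 1: none. So H_0 = Z.
H_1: b_1 = 10 − 4 − 5 = 1; torsion from ∂_2 factors > 1: none. So H_1 = Z.
H_2: b_2 = 5 − 5 − 0 = 0; torsion from ∂_3 factors > 1: none. So H_2 = 0.

H_0 = Z,  H_1 = Z,  H_2 = 0.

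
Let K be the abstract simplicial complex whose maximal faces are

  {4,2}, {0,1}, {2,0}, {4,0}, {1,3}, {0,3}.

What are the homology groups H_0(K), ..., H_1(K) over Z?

H_0 = Z,  H_1 = Z^2.

K has 5 vertices, 6 edges.
rank ∂_0 = 0, rank ∂_1 = 4 ⇒ b_0 = 5 − 0 − 4 = 1; all invariant factors of ∂_1 are 1 so no torsion. So H_0 = Z.
rank ∂_1 = 4, rank ∂_2 = 0 ⇒ b_1 = 6 − 4 − 0 = 2. So H_1 = Z^2.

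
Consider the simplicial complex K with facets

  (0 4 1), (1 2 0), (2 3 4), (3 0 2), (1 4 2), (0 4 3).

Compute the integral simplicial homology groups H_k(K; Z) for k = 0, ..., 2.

K has 5 vertices, 9 edges, 6 triangles.
rank ∂_0 = 0, rank ∂_1 = 4 ⇒ b_0 = 5 − 0 − 4 = 1; all invariant factors of ∂_1 are 1 so no torsion. So H_0 ≅ Z.
rank ∂_1 = 4, rank ∂_2 = 5 ⇒ b_1 = 9 − 4 − 5 = 0; all invariant factors of ∂_2 are 1 so no torsion. So H_1 ≅ 0.
rank ∂_2 = 5, rank ∂_3 = 0 ⇒ b_2 = 6 − 5 − 0 = 1. So H_2 ≅ Z.

H_0 ≅ Z,  H_1 = 0,  H_2 ≅ Z.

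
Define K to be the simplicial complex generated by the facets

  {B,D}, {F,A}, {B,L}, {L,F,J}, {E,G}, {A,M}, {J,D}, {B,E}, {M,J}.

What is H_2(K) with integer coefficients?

Order the vertices as A < B < D < E < F < G < J < L < M. Listing each simplex with vertices in this order, K has dimension 2 with simplices:

  0-simplices (9): A, B, D, E, F, G, J, L, M
  1-simplices (11): AF, AM, BD, BE, BL, DJ, EG, FJ, FL, JL, JM
  2-simplices (1): FJL

Hence C_0 ≅ Z^9, C_1 ≅ Z^11, C_2 ≅ Z^1.

The boundary map ∂_1: C_1 → C_0 sends each edge [p,q] (with p < q) to q − p.
The 9×11 boundary matrix has rank 8 and Smith normal form diag(1,1,1,1,1,1,1,1).

The boundary map ∂_2: C_2 → C_1 acts by ∂[p,q,r] = [q,r] − [p,r] + [p,q]. For instance
  ∂FJL = JL − FL + FJ.
This gives a 11×1 integer matrix of rank 1; reducing to Smith normal form yields diagonal entries (1).

From H_k ≅ ker(∂_k) / im(∂_{k+1}) we obtain:

  H_2: rank ker ∂_2 − rank ∂_3 = (1 − 1) − 0 = 0, and there is no ∂_3, so H_2 ≅ 0.

H_2 = 0.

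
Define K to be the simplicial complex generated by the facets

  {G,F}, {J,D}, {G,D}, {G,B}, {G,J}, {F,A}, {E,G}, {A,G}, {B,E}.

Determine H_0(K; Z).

H_0 = Z.

Order the vertices as A < B < D < E < F < G < J. Listing each simplex with vertices in this order, K has dimension 1 with simplices:

  0-simplices (7): A, B, D, E, F, G, J
  1-simplices (9): AF, AG, BE, BG, DG, DJ, EG, FG, GJ

Hence C_0 ≅ Z^7, C_1 ≅ Z^9.

∂_1: C_1 → C_0 sends each edge [p,q] (with p < q) to q − p.
The 7×9 boundary matrix has rank 6 and Smith normal form diag(1,1,1,1,1,1).

From H_k ≅ ker(∂_k) / im(∂_{k+1}) we obtain:

  H_0: rank C_0 − rank ∂_1 = 7 − 6 = 1, and the invariant factors of ∂_1 are all 1, so H_0 ≅ Z.

(K is a triangulation of a wedge of 3 circles.)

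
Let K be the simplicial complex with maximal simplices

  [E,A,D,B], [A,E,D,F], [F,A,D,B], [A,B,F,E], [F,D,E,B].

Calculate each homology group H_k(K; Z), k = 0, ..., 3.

H_0 = Z,  H_1 = 0,  H_2 = 0,  H_3 = Z.

Order the vertices as A < B < D < E < F. Listing each simplex with vertices in this order, K has dimension 3 with simplices:

  0-simplices (5): A, B, D, E, F
  1-simplices (10): AB, AD, AE, AF, BD, BE, BF, DE, DF, EF
  2-simplices (10): ABD, ABE, ABF, ADE, ADF, AEF, BDE, BDF, BEF, DEF
  3-simplices (5): ABDE, ABDF, ABEF, ADEF, BDEF

giving chain groups C_0 ≅ Z^5, C_1 ≅ Z^10, C_2 ≅ Z^10, C_3 ≅ Z^5.

∂_1: C_1 → C_0 is given by ∂[p,q] = [q] − [p]. For instance
  ∂AF = F − A.
As a 5×10 matrix over Z this has rank 4, with invariant factors (1,1,1,1).

∂_2: C_2 → C_1 acts by ∂[p,q,r] = [q,r] − [p,r] + [p,q]. For instance
  ∂BEF = EF − BF + BE,
  ∂BDF = DF − BF + BD.
This gives a 10×10 integer matrix of rank 6; reducing to Smith normal form yields diagonal entries (1,1,1,1,1,1).

Boundary ∂_3: C_3 → C_2 sends each 3-simplex σ to the alternating sum Σ_i (−1)^i (σ with its i-th vertex removed). For instance
  ∂ABDE = BDE − ADE + ABE − ABD,
  ∂ABDF = BDF − ADF + ABF − ABD.
The 10×5 boundary matrix has rank 4 and Smith normal form diag(1,1,1,1).

From H_k ≅ ker(∂_k) / im(∂_{k+1}) we obtain:

  H_0: rank C_0 − rank ∂_1 = 5 − 4 = 1, and the invariant factors of ∂_1 are all 1, so H_0 ≅ Z.
  H_1: rank ker ∂_1 − rank ∂_2 = (10 − 4) − 6 = 0, and the invariant factors of ∂_2 are all 1, so H_1 ≅ 0.
  H_2: rank ker ∂_2 − rank ∂_3 = (10 − 6) − 4 = 0, and the invariant factors of ∂_3 are all 1, so H_2 ≅ 0.
  H_3: rank ker ∂_3 − rank ∂_4 = (5 − 4) − 0 = 1, and there is no ∂_4, so H_3 ≅ Z.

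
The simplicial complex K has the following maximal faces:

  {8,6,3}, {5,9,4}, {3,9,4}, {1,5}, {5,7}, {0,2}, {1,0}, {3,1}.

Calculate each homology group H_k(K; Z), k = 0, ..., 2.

H_0 = Z,  H_1 = Z,  H_2 = 0.

Order the vertices as 0 < 1 < 2 < 3 < 4 < 5 < 6 < 7 < 8 < 9. Listing each simplex with vertices in this order, K has dimension 2 with simplices:

  0-simplices (10): [0], [1], [2], [3], [4], [5], [6], [7], [8], [9]
  1-simplices (13): [0,1], [0,2], [1,3], [1,5], [3,4], [3,6], [3,8], [3,9], [4,5], [4,9], [5,7], [5,9], [6,8]
  2-simplices (3): [3,4,9], [3,6,8], [4,5,9]

giving chain groups C_0 ≅ Z^10, C_1 ≅ Z^13, C_2 ≅ Z^3.

The boundary map ∂_1: C_1 → C_0 maps an edge to its endpoints' difference, ∂[p,q] = q − p. For instance
  ∂[1,5] = [5] − [1].
As a 10×13 matrix over Z this has rank 9, with invariant factors (1,1,1,1,1,1,1,1,1).

∂_2: C_2 → C_1 sends each 2-simplex [p,q,r] to [q,r] − [p,r] + [p,q]. For instance
  ∂[3,4,9] = [4,9] − [3,9] + [3,4],
  ∂[4,5,9] = [5,9] − [4,9] + [4,5].
As a 13×3 matrix over Z this has rank 3, with invariant factors (1,1,1).

Computing H_k = (kernel of ∂_k) / (image of ∂_{k+1}):

  H_0: rank C_0 − rank ∂_1 = 10 − 9 = 1, and the invariant factors of ∂_1 are all 1, so H_0 ≅ Z.
  H_1: rank ker ∂_1 − rank ∂_2 = (13 − 9) − 3 = 1, and the invariant factors of ∂_2 are all 1, so H_1 ≅ Z.
  H_2: rank ker ∂_2 − rank ∂_3 = (3 − 3) − 0 = 0, and there is no ∂_3, so H_2 ≅ 0.

As a check, the Euler characteristic is 10 − 13 + 3 = 0, which agrees with 1 − 1 + 0 = 0.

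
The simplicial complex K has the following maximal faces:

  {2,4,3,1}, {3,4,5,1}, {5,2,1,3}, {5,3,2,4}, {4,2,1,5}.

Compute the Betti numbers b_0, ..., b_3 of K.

b_0 = 1, b_1 = 0, b_2 = 0, b_3 = 1.

Take the total order 1 < 2 < 3 < 4 < 5 on the vertex set. Then K (dimension 3) consists of the simplices:

  0-simplices (5): [1], [2], [3], [4], [5]
  1-simplices (10): [1,2], [1,3], [1,4], [1,5], [2,3], [2,4], [2,5], [3,4], [3,5], [4,5]
  2-simplices (10): [1,2,3], [1,2,4], [1,2,5], [1,3,4], [1,3,5], [1,4,5], [2,3,4], [2,3,5], [2,4,5], [3,4,5]
  3-simplices (5): [1,2,3,4], [1,2,3,5], [1,2,4,5], [1,3,4,5], [2,3,4,5]

Hence C_0 ≅ Z^5, C_1 ≅ Z^10, C_2 ≅ Z^10, C_3 ≅ Z^5.

The boundary map ∂_1: C_1 → C_0 maps an edge to its endpoints' difference, ∂[p,q] = q − p. For instance
  ∂[4,5] = [5] − [4].
As a 5×10 matrix over Z this has rank 4, with invariant factors (1,1,1,1).

∂_2: C_2 → C_1 maps a triangle to the signed sum of its edges. For instance
  ∂[3,4,5] = [4,5] − [3,5] + [3,4],
  ∂[1,2,3] = [2,3] − [1,3] + [1,2].
The 10×10 boundary matrix has rank 6 and Smith normal form diag(1,1,1,1,1,1).

∂_3: C_3 → C_2 sends each 3-simplex σ to the alternating sum Σ_i (−1)^i (σ with its i-th vertex removed). For instance
  ∂[1,2,3,4] = [2,3,4] − [1,3,4] + [1,2,4] − [1,2,3],
  ∂[1,2,4,5] = [2,4,5] − [1,4,5] + [1,2,5] − [1,2,4].
The resulting 10×5 matrix has rank 4, and its Smith normal form has invariant factors (1,1,1,1).

Reading off H_k = ker ∂_k / im ∂_{k+1}:

  H_0: rank C_0 − rank ∂_1 = 5 − 4 = 1, and the invariant factors of ∂_1 are all 1, so H_0 = Z.
  H_1: rank ker ∂_1 − rank ∂_2 = (10 − 4) − 6 = 0, and the invariant factors of ∂_2 are all 1, so H_1 = 0.
  H_2: rank ker ∂_2 − rank ∂_3 = (10 − 6) − 4 = 0, and the invariant factors of ∂_3 are all 1, so H_2 = 0.
  H_3: rank ker ∂_3 − rank ∂_4 = (5 − 4) − 0 = 1, and there is no ∂_4, so H_3 = Z.

Hence the Betti numbers are b_0 = 1, b_1 = 0, b_2 = 0, b_3 = 1.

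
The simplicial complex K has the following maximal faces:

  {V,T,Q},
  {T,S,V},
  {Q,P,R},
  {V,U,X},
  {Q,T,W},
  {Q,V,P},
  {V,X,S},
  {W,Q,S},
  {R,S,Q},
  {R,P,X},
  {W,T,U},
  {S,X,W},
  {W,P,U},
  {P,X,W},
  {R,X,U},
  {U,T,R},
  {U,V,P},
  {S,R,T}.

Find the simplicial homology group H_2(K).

K has 9 vertices, 27 edges, 18 triangles.
rank ∂_2 = 18, rank ∂_3 = 0 ⇒ b_2 = 18 − 18 − 0 = 0. So H_2 = 0.

H_2 ≅ 0.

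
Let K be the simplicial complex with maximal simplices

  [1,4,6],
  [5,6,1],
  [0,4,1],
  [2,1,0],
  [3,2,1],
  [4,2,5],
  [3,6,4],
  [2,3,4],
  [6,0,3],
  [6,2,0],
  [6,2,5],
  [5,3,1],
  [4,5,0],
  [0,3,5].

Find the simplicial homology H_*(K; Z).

K has 7 vertices, 21 edges, 14 triangles.
rank ∂_0 = 0, rank ∂_1 = 6 ⇒ b_0 = 7 − 0 − 6 = 1; all invariant factors of ∂_1 are 1 so no torsion. So H_0 = Z.
rank ∂_1 = 6, rank ∂_2 = 13 ⇒ b_1 = 21 − 6 − 13 = 2; all invariant factors of ∂_2 are 1 so no torsion. So H_1 = Z^2.
rank ∂_2 = 13, rank ∂_3 = 0 ⇒ b_2 = 14 − 13 − 0 = 1. So H_2 = Z.

H_0 ≅ Z,  H_1 ≅ Z^2,  H_2 ≅ Z.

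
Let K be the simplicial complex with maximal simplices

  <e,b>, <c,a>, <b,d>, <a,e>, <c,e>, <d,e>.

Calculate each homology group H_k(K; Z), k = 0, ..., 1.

Order the vertices as a < b < c < d < e. Listing each simplex with vertices in this order, K has dimension 1 with simplices:

  0-simplices (5): a, b, c, d, e
  1-simplices (6): ac, ae, bd, be, ce, de

so the chain groups are C_0 ≅ Z^5, C_1 ≅ Z^6.

Boundary ∂_1: C_1 → C_0 maps an edge to its endpoints' difference, ∂[p,q] = q − p. For instance
  ∂ae = e − a.
The resulting 5×6 matrix has rank 4, and its Smith normal form has invariant factors (1,1,1,1).

Now H_k = ker ∂_k / im ∂_{k+1}, so:

  H_0: rank C_0 − rank ∂_1 = 5 − 4 = 1, and the invariant factors of ∂_1 are all 1, so H_0 ≅ Z.
  H_1: rank ker ∂_1 − rank ∂_2 = (6 − 4) − 0 = 2, and there is no ∂_2, so H_1 ≅ Z^2.

H_0 ≅ Z,  H_1 ≅ Z^2.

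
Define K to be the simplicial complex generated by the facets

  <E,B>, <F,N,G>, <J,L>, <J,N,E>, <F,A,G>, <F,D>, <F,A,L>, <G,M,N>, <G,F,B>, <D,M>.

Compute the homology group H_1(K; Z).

H_1 ≅ Z^3.

We work with the vertex ordering A < B < D < E < F < G < J < L < M < N. The simplices of K, each written with vertices in increasing order, are:

  0-simplices (10): A, B, D, E, F, G, J, L, M, N
  1-simplices (18): AF, AG, AL, BE, BF, BG, DF, DM, EJ, EN, FG, FL, FN, GM, GN, JL, JN, MN
  2-simplices (6): AFG, AFL, BFG, EJN, FGN, GMN

giving chain groups C_0 ≅ Z^10, C_1 ≅ Z^18, C_2 ≅ Z^6.

∂_1: C_1 → C_0 is given by ∂[p,q] = [q] − [p]. For instance
  ∂GM = M − G.
The resulting 10×18 matrix has rank 9, and its Smith normal form has invariant factors (1,1,1,1,1,1,1,1,1).

Boundary ∂_2: C_2 → C_1 maps a triangle to the signed sum of its edges. For instance
  ∂AFG = FG − AG + AF,
  ∂EJN = JN − EN + EJ.
This gives a 18×6 integer matrix of rank 6; reducing to Smith normal form yields diagonal entries (1,1,1,1,1,1).

Now H_k = ker ∂_k / im ∂_{k+1}, so:

  H_1: rank ker ∂_1 − rank ∂_2 = (18 − 9) − 6 = 3, and the invariant factors of ∂_2 are all 1, so H_1 ≅ Z^3.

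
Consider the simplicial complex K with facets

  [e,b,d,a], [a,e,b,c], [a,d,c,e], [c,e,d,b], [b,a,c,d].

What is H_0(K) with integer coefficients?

Take the total order a < b < c < d < e on the vertex set. Then K (dimension 3) consists of the simplices:

  0-simplices (5): a, b, c, d, e
  1-simplices (10): ab, ac, ad, ae, bc, bd, be, cd, ce, de
  2-simplices (10): abc, abd, abe, acd, ace, ade, bcd, bce, bde, cde
  3-simplices (5): abcd, abce, abde, acde, bcde

Hence C_0 ≅ Z^5, C_1 ≅ Z^10, C_2 ≅ Z^10, C_3 ≅ Z^5.

∂_1: C_1 → C_0 maps an edge to its endpoints' difference, ∂[p,q] = q − p. For instance
  ∂de = e − d.
The 5×10 boundary matrix has rank 4 and Smith normal form diag(1,1,1,1).

∂_2: C_2 → C_1 sends each 2-simplex [p,q,r] to [q,r] − [p,r] + [p,q]. For instance
  ∂abc = bc − ac + ab,
  ∂acd = cd − ad + ac.
This gives a 10×10 integer matrix of rank 6; reducing to Smith normal form yields diagonal entries (1,1,1,1,1,1).

∂_3: C_3 → C_2 sends each 3-simplex σ to the alternating sum Σ_i (−1)^i (σ with its i-th vertex removed). For instance
  ∂abcd = bcd − acd + abd − abc,
  ∂bcde = cde − bde + bce − bcd.
As a 10×5 matrix over Z this has rank 4, with invariant factors (1,1,1,1).

Now H_k = ker ∂_k / im ∂_{k+1}, so:

  H_0: rank C_0 − rank ∂_1 = 5 − 4 = 1, and the invariant factors of ∂_1 are all 1, so H_0 ≅ Z.

H_0 = Z.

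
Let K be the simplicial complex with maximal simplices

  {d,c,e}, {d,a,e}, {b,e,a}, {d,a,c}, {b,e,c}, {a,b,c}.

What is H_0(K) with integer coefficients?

Take the total order a < b < c < d < e on the vertex set. Then K (dimension 2) consists of the simplices:

  0-simplices (5): a, b, c, d, e
  1-simplices (9): ab, ac, ad, ae, bc, be, cd, ce, de
  2-simplices (6): abc, abe, acd, ade, bce, cde

so the chain groups are C_0 ≅ Z^5, C_1 ≅ Z^9, C_2 ≅ Z^6.

∂_1: C_1 → C_0 is given by ∂[p,q] = [q] − [p]. For instance
  ∂de = e − d.
The resulting 5×9 matrix has rank 4, and its Smith normal form has invariant factors (1,1,1,1).

Boundary ∂_2: C_2 → C_1 sends each 2-simplex [p,q,r] to [q,r] − [p,r] + [p,q]. For instance
  ∂ade = de − ae + ad,
  ∂abc = bc − ac + ab.
The 9×6 boundary matrix has rank 5 and Smith normal form diag(1,1,1,1,1).

Computing H_k = (kernel of ∂_k) / (image of ∂_{k+1}):

  H_0: rank C_0 − rank ∂_1 = 5 − 4 = 1, and the invariant factors of ∂_1 are all 1, so H_0 = Z.

H_0 ≅ Z.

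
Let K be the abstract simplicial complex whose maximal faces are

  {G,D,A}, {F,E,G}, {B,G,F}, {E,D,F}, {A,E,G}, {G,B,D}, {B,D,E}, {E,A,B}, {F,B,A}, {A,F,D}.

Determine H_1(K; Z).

K has 6 vertices, 15 edges, 10 triangles.
rank ∂_1 = 5, rank ∂_2 = 10 ⇒ b_1 = 15 − 5 − 10 = 0; ∂_2 has invariant factor(s) [2] giving torsion. So H_1 = Z/2.

H_1 ≅ Z/2.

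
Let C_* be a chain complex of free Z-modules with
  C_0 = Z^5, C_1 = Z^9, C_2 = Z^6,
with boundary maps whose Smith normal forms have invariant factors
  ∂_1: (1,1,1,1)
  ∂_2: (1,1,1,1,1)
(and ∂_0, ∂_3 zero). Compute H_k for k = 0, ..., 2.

H_0: b_0 = 5 − 0 − 4 = 1; torsion from ∂_1 factors > 1: none. So H_0 = Z.
H_1: b_1 = 9 − 4 − 5 = 0; torsion from ∂_2 factors > 1: none. So H_1 = 0.
H_2: b_2 = 6 − 5 − 0 = 1; torsion from ∂_3 factors > 1: none. So H_2 = Z.

H_0 = Z,  H_1 = 0,  H_2 = Z.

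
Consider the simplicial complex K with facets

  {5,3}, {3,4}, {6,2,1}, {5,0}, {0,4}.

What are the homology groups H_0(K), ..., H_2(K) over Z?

Take the total order 0 < 1 < 2 < 3 < 4 < 5 < 6 on the vertex set. Then K (dimension 2) consists of the simplices:

  0-simplices (7): [0], [1], [2], [3], [4], [5], [6]
  1-simplices (7): [0,4], [0,5], [1,2], [1,6], [2,6], [3,4], [3,5]
  2-simplices (1): [1,2,6]

so the chain groups are C_0 ≅ Z^7, C_1 ≅ Z^7, C_2 ≅ Z^1.

∂_1: C_1 → C_0 sends each edge [p,q] (with p < q) to q − p.
This gives a 7×7 integer matrix of rank 5; reducing to Smith normal form yields diagonal entries (1,1,1,1,1).

The boundary map ∂_2: C_2 → C_1 sends each 2-simplex [p,q,r] to [q,r] − [p,r] + [p,q]. For instance
  ∂[1,2,6] = [2,6] − [1,6] + [1,2].
The resulting 7×1 matrix has rank 1, and its Smith normal form has invariant factors (1).

Computing H_k = (kernel of ∂_k) / (image of ∂_{k+1}):

  H_0: rank C_0 − rank ∂_1 = 7 − 5 = 2, and the invariant factors of ∂_1 are all 1, so H_0 = Z^2.
  H_1: rank ker ∂_1 − rank ∂_2 = (7 − 5) − 1 = 1, and the invariant factors of ∂_2 are all 1, so H_1 = Z.
  H_2: rank ker ∂_2 − rank ∂_3 = (1 − 1) − 0 = 0, and there is no ∂_3, so H_2 = 0.

As a check, the Euler characteristic is 7 − 7 + 1 = 1, which agrees with 2 − 1 + 0 = 1.

H_0 = Z^2,  H_1 = Z,  H_2 = 0.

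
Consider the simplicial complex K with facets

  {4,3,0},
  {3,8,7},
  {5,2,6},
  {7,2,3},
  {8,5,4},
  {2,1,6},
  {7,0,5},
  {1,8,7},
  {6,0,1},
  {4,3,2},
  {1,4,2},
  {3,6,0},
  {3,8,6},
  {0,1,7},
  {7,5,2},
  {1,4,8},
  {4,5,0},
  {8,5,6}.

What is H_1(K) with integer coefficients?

H_1 = Z^2.

Fix the vertex order 0 < 1 < 2 < 3 < 4 < 5 < 6 < 7 < 8 and write every simplex with vertices in increasing order. Then dim K = 2 and the simplices of K are:

  0-simplices (9): [0], [1], [2], [3], [4], [5], [6], [7], [8]
  1-simplices (27): (27 of them)
  2-simplices (18): [0,1,6], [0,1,7], [0,3,4], [0,3,6], [0,4,5], [0,5,7], [1,2,4], [1,2,6], [1,4,8], [1,7,8], [2,3,4], [2,3,7], [2,5,6], [2,5,7], [3,6,8], [3,7,8], [4,5,8], [5,6,8]

Hence C_0 ≅ Z^9, C_1 ≅ Z^27, C_2 ≅ Z^18.

∂_1: C_1 → C_0 is given by ∂[p,q] = [q] − [p].
This gives a 9×27 integer matrix of rank 8; reducing to Smith normal form yields diagonal entries (1,1,1,1,1,1,1,1).

Boundary ∂_2: C_2 → C_1 maps a triangle to the signed sum of its edges. For instance
  ∂[2,3,7] = [3,7] − [2,7] + [2,3],
  ∂[0,3,4] = [3,4] − [0,4] + [0,3].
The 27×18 boundary matrix has rank 17 and Smith normal form diag(1,1,1,1,1,1,1,1,1,1,1,1,1,1,1,1,1).

Reading off H_k = ker ∂_k / im ∂_{k+1}:

  H_1: rank ker ∂_1 − rank ∂_2 = (27 − 8) − 17 = 2, and the invariant factors of ∂_2 are all 1, so H_1 ≅ Z^2.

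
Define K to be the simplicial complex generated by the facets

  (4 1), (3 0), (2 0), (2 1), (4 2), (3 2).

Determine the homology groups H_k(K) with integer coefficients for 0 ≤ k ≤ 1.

K has 5 vertices, 6 edges.
rank ∂_0 = 0, rank ∂_1 = 4 ⇒ b_0 = 5 − 0 − 4 = 1; all invariant factors of ∂_1 are 1 so no torsion. So H_0 = Z.
rank ∂_1 = 4, rank ∂_2 = 0 ⇒ b_1 = 6 − 4 − 0 = 2. So H_1 = Z^2.

H_0 ≅ Z,  H_1 ≅ Z^2.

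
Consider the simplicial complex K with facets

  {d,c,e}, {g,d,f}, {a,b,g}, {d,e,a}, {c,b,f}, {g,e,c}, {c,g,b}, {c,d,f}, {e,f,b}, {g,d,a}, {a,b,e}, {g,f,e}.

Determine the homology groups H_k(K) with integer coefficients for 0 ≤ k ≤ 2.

Take the total order a < b < c < d < e < f < g on the vertex set. Then K (dimension 2) consists of the simplices:

  0-simplices (7): a, b, c, d, e, f, g
  1-simplices (18): ab, ad, ae, ag, bc, be, bf, bg, cd, ce, cf, cg, de, df, dg, ef, eg, fg
  2-simplices (12): abe, abg, ade, adg, bcf, bcg, bef, cde, cdf, ceg, dfg, efg

so the chain groups are C_0 ≅ Z^7, C_1 ≅ Z^18, C_2 ≅ Z^12.

Boundary ∂_1: C_1 → C_0 maps an edge to its endpoints' difference, ∂[p,q] = q − p. For instance
  ∂ce = e − c.
As a 7×18 matrix over Z this has rank 6, with invariant factors (1,1,1,1,1,1).

The boundary map ∂_2: C_2 → C_1 maps a triangle to the signed sum of its edges. For instance
  ∂bcf = cf − bf + bc,
  ∂abe = be − ae + ab.
The resulting 18×12 matrix has rank 12, and its Smith normal form has invariant factors (1,1,1,1,1,1,1,1,1,1,1,2).

From H_k ≅ ker(∂_k) / im(∂_{k+1}) we obtain:

  H_0: rank C_0 − rank ∂_1 = 7 − 6 = 1, and the invariant factors of ∂_1 are all 1, so H_0 = Z.
  H_1: rank ker ∂_1 − rank ∂_2 = (18 − 6) − 12 = 0, and ∂_2 has invariant factor 2 > 1, so H_1 = Z/2Z.
  H_2: rank ker ∂_2 − rank ∂_3 = (12 − 12) − 0 = 0, and there is no ∂_3, so H_2 = 0.

As a check, the Euler characteristic is 7 − 18 + 12 = 1, which agrees with 1 − 0 + 0 = 1.

H_0 = Z,  H_1 = Z/2Z,  H_2 = 0.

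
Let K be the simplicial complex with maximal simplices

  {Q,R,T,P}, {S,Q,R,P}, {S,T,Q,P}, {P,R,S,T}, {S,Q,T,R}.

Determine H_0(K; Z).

H_0 = Z.

Fix the vertex order P < Q < R < S < T and write every simplex with vertices in increasing order. Then dim K = 3 and the simplices of K are:

  0-simplices (5): P, Q, R, S, T
  1-simplices (10): PQ, PR, PS, PT, QR, QS, QT, RS, RT, ST
  2-simplices (10): PQR, PQS, PQT, PRS, PRT, PST, QRS, QRT, QST, RST
  3-simplices (5): PQRS, PQRT, PQST, PRST, QRST

giving chain groups C_0 ≅ Z^5, C_1 ≅ Z^10, C_2 ≅ Z^10, C_3 ≅ Z^5.

Boundary ∂_1: C_1 → C_0 maps an edge to its endpoints' difference, ∂[p,q] = q − p. For instance
  ∂PS = S − P.
The resulting 5×10 matrix has rank 4, and its Smith normal form has invariant factors (1,1,1,1).

Boundary ∂_2: C_2 → C_1 maps a triangle to the signed sum of its edges. For instance
  ∂PQR = QR − PR + PQ,
  ∂QST = ST − QT + QS.
This gives a 10×10 integer matrix of rank 6; reducing to Smith normal form yields diagonal entries (1,1,1,1,1,1).

∂_3: C_3 → C_2 sends each 3-simplex σ to the alternating sum Σ_i (−1)^i (σ with its i-th vertex removed). For instance
  ∂PQST = QST − PST + PQT − PQS,
  ∂QRST = RST − QST + QRT − QRS.
As a 10×5 matrix over Z this has rank 4, with invariant factors (1,1,1,1).

From H_k ≅ ker(∂_k) / im(∂_{k+1}) we obtain:

  H_0: rank C_0 − rank ∂_1 = 5 − 4 = 1, and the invariant factors of ∂_1 are all 1, so H_0 = Z.

(K is a triangulation of the 3-sphere S^3.)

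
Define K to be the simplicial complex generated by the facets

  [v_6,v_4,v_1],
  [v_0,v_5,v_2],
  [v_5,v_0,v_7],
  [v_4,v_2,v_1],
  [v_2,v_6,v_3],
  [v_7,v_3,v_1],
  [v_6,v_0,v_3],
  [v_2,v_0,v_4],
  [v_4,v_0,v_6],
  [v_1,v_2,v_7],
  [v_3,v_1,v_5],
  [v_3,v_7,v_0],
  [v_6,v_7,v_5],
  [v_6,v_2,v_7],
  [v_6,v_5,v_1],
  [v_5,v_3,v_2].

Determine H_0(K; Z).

Order the vertices as v_0 < v_1 < v_2 < v_3 < v_4 < v_5 < v_6 < v_7. Listing each simplex with vertices in this order, K has dimension 2 with simplices:

  0-simplices (8): [v_0], [v_1], [v_2], [v_3], [v_4], [v_5], [v_6], [v_7]
  1-simplices (24): (24 of them)
  2-simplices (16): (16 of them)

giving chain groups C_0 ≅ Z^8, C_1 ≅ Z^24, C_2 ≅ Z^16.

∂_1: C_1 → C_0 is given by ∂[p,q] = [q] − [p]. For instance
  ∂[v_2,v_4] = [v_4] − [v_2].
As a 8×24 matrix over Z this has rank 7, with invariant factors (1,1,1,1,1,1,1).

Boundary ∂_2: C_2 → C_1 maps a triangle to the signed sum of its edges. For instance
  ∂[v_1,v_3,v_5] = [v_3,v_5] − [v_1,v_5] + [v_1,v_3],
  ∂[v_2,v_3,v_5] = [v_3,v_5] − [v_2,v_5] + [v_2,v_3].
As a 24×16 matrix over Z this has rank 15, with invariant factors (1,1,1,1,1,1,1,1,1,1,1,1,1,1,1).

From H_k ≅ ker(∂_k) / im(∂_{k+1}) we obtain:

  H_0: rank C_0 − rank ∂_1 = 8 − 7 = 1, and the invariant factors of ∂_1 are all 1, so H_0 = Z.

H_0 = Z.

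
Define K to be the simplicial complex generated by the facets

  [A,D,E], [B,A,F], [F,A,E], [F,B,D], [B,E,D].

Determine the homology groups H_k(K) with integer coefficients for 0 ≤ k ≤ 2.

H_0 = Z,  H_1 = Z,  H_2 = 0.

Take the total order A < B < D < E < F on the vertex set. Then K (dimension 2) consists of the simplices:

  0-simplices (5): A, B, D, E, F
  1-simplices (10): AB, AD, AE, AF, BD, BE, BF, DE, DF, EF
  2-simplices (5): ABF, ADE, AEF, BDE, BDF

so the chain groups are C_0 ≅ Z^5, C_1 ≅ Z^10, C_2 ≅ Z^5.

∂_1: C_1 → C_0 sends each edge [p,q] (with p < q) to q − p.
The 5×10 boundary matrix has rank 4 and Smith normal form diag(1,1,1,1).

Boundary ∂_2: C_2 → C_1 sends each 2-simplex [p,q,r] to [q,r] − [p,r] + [p,q]. For instance
  ∂ABF = BF − AF + AB,
  ∂AEF = EF − AF + AE.
As a 10×5 matrix over Z this has rank 5, with invariant factors (1,1,1,1,1).

From H_k ≅ ker(∂_k) / im(∂_{k+1}) we obtain:

  H_0: rank C_0 − rank ∂_1 = 5 − 4 = 1, and the invariant factors of ∂_1 are all 1, so H_0 ≅ Z.
  H_1: rank ker ∂_1 − rank ∂_2 = (10 − 4) − 5 = 1, and the invariant factors of ∂_2 are all 1, so H_1 ≅ Z.
  H_2: rank ker ∂_2 − rank ∂_3 = (5 − 5) − 0 = 0, and there is no ∂_3, so H_2 ≅ 0.

As a check, the Euler characteristic is 5 − 10 + 5 = 0, which agrees with 1 − 1 + 0 = 0.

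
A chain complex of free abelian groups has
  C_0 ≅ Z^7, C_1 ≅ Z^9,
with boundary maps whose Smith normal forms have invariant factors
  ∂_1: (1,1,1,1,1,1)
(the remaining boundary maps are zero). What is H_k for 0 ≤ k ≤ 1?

H_0: b_0 = 7 − 0 − 6 = 1; torsion from ∂_1 factors > 1: none. So H_0 = Z.
H_1: b_1 = 9 − 6 − 0 = 3; torsion from ∂_2 factors > 1: none. So H_1 = Z^3.

H_0 = Z,  H_1 = Z^3.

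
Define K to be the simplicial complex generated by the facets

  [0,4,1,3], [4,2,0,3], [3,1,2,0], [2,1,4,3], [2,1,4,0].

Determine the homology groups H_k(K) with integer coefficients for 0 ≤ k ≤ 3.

H_0 ≅ Z,  H_1 = 0,  H_2 = 0,  H_3 ≅ Z.

Order the vertices as 0 < 1 < 2 < 3 < 4. Listing each simplex with vertices in this order, K has dimension 3 with simplices:

  0-simplices (5): [0], [1], [2], [3], [4]
  1-simplices (10): [0,1], [0,2], [0,3], [0,4], [1,2], [1,3], [1,4], [2,3], [2,4], [3,4]
  2-simplices (10): [0,1,2], [0,1,3], [0,1,4], [0,2,3], [0,2,4], [0,3,4], [1,2,3], [1,2,4], [1,3,4], [2,3,4]
  3-simplices (5): [0,1,2,3], [0,1,2,4], [0,1,3,4], [0,2,3,4], [1,2,3,4]

so the chain groups are C_0 ≅ Z^5, C_1 ≅ Z^10, C_2 ≅ Z^10, C_3 ≅ Z^5.

∂_1: C_1 → C_0 sends each edge [p,q] (with p < q) to q − p.
The resulting 5×10 matrix has rank 4, and its Smith normal form has invariant factors (1,1,1,1).

The boundary map ∂_2: C_2 → C_1 acts by ∂[p,q,r] = [q,r] − [p,r] + [p,q]. For instance
  ∂[2,3,4] = [3,4] − [2,4] + [2,3],
  ∂[1,3,4] = [3,4] − [1,4] + [1,3].
The resulting 10×10 matrix has rank 6, and its Smith normal form has invariant factors (1,1,1,1,1,1).

The boundary map ∂_3: C_3 → C_2 sends each 3-simplex σ to the alternating sum Σ_i (−1)^i (σ with its i-th vertex removed). For instance
  ∂[0,1,2,3] = [1,2,3] − [0,2,3] + [0,1,3] − [0,1,2],
  ∂[0,1,2,4] = [1,2,4] − [0,2,4] + [0,1,4] − [0,1,2].
The resulting 10×5 matrix has rank 4, and its Smith normal form has invariant factors (1,1,1,1).

From H_k ≅ ker(∂_k) / im(∂_{k+1}) we obtain:

  H_0: rank C_0 − rank ∂_1 = 5 − 4 = 1, and the invariant factors of ∂_1 are all 1, so H_0 ≅ Z.
  H_1: rank ker ∂_1 − rank ∂_2 = (10 − 4) − 6 = 0, and the invariant factors of ∂_2 are all 1, so H_1 ≅ 0.
  H_2: rank ker ∂_2 − rank ∂_3 = (10 − 6) − 4 = 0, and the invariant factors of ∂_3 are all 1, so H_2 ≅ 0.
  H_3: rank ker ∂_3 − rank ∂_4 = (5 − 4) − 0 = 1, and there is no ∂_4, so H_3 ≅ Z.

As a check, the Euler characteristic is 5 − 10 + 10 − 5 = 0, which agrees with 1 − 0 + 0 − 1 = 0.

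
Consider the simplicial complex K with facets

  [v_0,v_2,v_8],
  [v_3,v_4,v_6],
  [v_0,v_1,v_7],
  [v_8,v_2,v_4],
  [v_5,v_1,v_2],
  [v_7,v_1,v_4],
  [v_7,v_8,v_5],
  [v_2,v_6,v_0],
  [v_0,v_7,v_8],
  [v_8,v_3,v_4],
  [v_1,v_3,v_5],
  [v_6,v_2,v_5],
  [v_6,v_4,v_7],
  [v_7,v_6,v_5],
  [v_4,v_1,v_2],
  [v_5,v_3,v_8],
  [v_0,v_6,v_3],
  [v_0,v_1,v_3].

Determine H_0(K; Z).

Fix the vertex order v_0 < v_1 < v_2 < v_3 < v_4 < v_5 < v_6 < v_7 < v_8 and write every simplex with vertices in increasing order. Then dim K = 2 and the simplices of K are:

  0-simplices (9): [v_0], [v_1], [v_2], [v_3], [v_4], [v_5], [v_6], [v_7], [v_8]
  1-simplices (27): (27 of them)
  2-simplices (18): (18 of them)

giving chain groups C_0 ≅ Z^9, C_1 ≅ Z^27, C_2 ≅ Z^18.

∂_1: C_1 → C_0 is given by ∂[p,q] = [q] − [p]. For instance
  ∂[v_3,v_6] = [v_6] − [v_3].
The 9×27 boundary matrix has rank 8 and Smith normal form diag(1,1,1,1,1,1,1,1).

∂_2: C_2 → C_1 acts by ∂[p,q,r] = [q,r] − [p,r] + [p,q]. For instance
  ∂[v_0,v_2,v_8] = [v_2,v_8] − [v_0,v_8] + [v_0,v_2],
  ∂[v_0,v_1,v_3] = [v_1,v_3] − [v_0,v_3] + [v_0,v_1].
The resulting 27×18 matrix has rank 17, and its Smith normal form has invariant factors (1,1,1,1,1,1,1,1,1,1,1,1,1,1,1,1,1).

Reading off H_k = ker ∂_k / im ∂_{k+1}:

  H_0: rank C_0 − rank ∂_1 = 9 − 8 = 1, and the invariant factors of ∂_1 are all 1, so H_0 ≅ Z.

H_0 ≅ Z.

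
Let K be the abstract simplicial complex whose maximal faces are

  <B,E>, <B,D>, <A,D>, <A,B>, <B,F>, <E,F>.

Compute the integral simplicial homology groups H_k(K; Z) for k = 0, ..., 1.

Order the vertices as A < B < D < E < F. Listing each simplex with vertices in this order, K has dimension 1 with simplices:

  0-simplices (5): A, B, D, E, F
  1-simplices (6): AB, AD, BD, BE, BF, EF

Hence C_0 ≅ Z^5, C_1 ≅ Z^6.

The boundary map ∂_1: C_1 → C_0 is given by ∂[p,q] = [q] − [p].
This gives a 5×6 integer matrix of rank 4; reducing to Smith normal form yields diagonal entries (1,1,1,1).

Reading off H_k = ker ∂_k / im ∂_{k+1}:

  H_0: rank C_0 − rank ∂_1 = 5 − 4 = 1, and the invariant factors of ∂_1 are all 1, so H_0 ≅ Z.
  H_1: rank ker ∂_1 − rank ∂_2 = (6 − 4) − 0 = 2, and there is no ∂_2, so H_1 ≅ Z^2.

(K is a triangulation of a wedge of 2 circles.)

H_0 = Z,  H_1 = Z^2.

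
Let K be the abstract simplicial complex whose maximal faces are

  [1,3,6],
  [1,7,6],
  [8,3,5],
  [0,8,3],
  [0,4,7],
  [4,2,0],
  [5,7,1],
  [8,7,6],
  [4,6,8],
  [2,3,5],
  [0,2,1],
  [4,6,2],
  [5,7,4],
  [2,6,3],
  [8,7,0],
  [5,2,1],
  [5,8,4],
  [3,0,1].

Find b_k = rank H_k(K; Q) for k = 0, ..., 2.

Fix the vertex order 0 < 1 < 2 < 3 < 4 < 5 < 6 < 7 < 8 and write every simplex with vertices in increasing order. Then dim K = 2 and the simplices of K are:

  0-simplices (9): [0], [1], [2], [3], [4], [5], [6], [7], [8]
  1-simplices (27): (27 of them)
  2-simplices (18): [0,1,2], [0,1,3], [0,2,4], [0,3,8], [0,4,7], [0,7,8], [1,2,5], [1,3,6], [1,5,7], [1,6,7], [2,3,5], [2,3,6], [2,4,6], [3,5,8], [4,5,7], [4,5,8], [4,6,8], [6,7,8]

Hence C_0 ≅ Z^9, C_1 ≅ Z^27, C_2 ≅ Z^18.

The boundary map ∂_1: C_1 → C_0 is given by ∂[p,q] = [q] − [p].
The 9×27 boundary matrix has rank 8 and Smith normal form diag(1,1,1,1,1,1,1,1).

The boundary map ∂_2: C_2 → C_1 sends each 2-simplex [p,q,r] to [q,r] − [p,r] + [p,q]. For instance
  ∂[6,7,8] = [7,8] − [6,8] + [6,7],
  ∂[4,5,7] = [5,7] − [4,7] + [4,5].
This gives a 27×18 integer matrix of rank 18; reducing to Smith normal form yields diagonal entries (1,1,1,1,1,1,1,1,1,1,1,1,1,1,1,1,1,2).

Reading off H_k = ker ∂_k / im ∂_{k+1}:

  H_0: rank C_0 − rank ∂_1 = 9 − 8 = 1, and the invariant factors of ∂_1 are all 1, so H_0 ≅ Z.
  H_1: rank ker ∂_1 − rank ∂_2 = (27 − 8) − 18 = 1, and ∂_2 has invariant factor 2 > 1, so H_1 ≅ Z ⊕ Z_2.
  H_2: rank ker ∂_2 − rank ∂_3 = (18 − 18) − 0 = 0, and there is no ∂_3, so H_2 ≅ 0.

(K is a triangulation of the Klein bottle.)

Hence the Betti numbers are b_0 = 1, b_1 = 1, b_2 = 0.

b_0 = 1, b_1 = 1, b_2 = 0.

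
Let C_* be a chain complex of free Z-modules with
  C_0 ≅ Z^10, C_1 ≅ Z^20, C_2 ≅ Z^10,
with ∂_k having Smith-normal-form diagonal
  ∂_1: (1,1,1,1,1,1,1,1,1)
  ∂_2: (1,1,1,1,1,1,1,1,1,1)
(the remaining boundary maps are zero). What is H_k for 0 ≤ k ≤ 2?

H_0: b_0 = 10 − 0 − 9 = 1; torsion from ∂_1 factors > 1: none. So H_0 = Z.
H_1: b_1 = 20 − 9 − 10 = 1; torsion from ∂_2 factors > 1: none. So H_1 = Z.
H_2: b_2 = 10 − 10 − 0 = 0; torsion from ∂_3 factors > 1: none. So H_2 = 0.

H_0 = Z,  H_1 = Z,  H_2 = 0.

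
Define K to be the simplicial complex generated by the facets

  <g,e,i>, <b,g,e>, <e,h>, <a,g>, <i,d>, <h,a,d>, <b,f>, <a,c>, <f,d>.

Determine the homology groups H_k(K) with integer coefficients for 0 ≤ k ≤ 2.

H_0 = Z,  H_1 = Z^3,  H_2 = 0.

K has 9 vertices, 14 edges, 3 triangles.
rank ∂_0 = 0, rank ∂_1 = 8 ⇒ b_0 = 9 − 0 − 8 = 1; all invariant factors of ∂_1 are 1 so no torsion. So H_0 ≅ Z.
rank ∂_1 = 8, rank ∂_2 = 3 ⇒ b_1 = 14 − 8 − 3 = 3; all invariant factors of ∂_2 are 1 so no torsion. So H_1 ≅ Z^3.
rank ∂_2 = 3, rank ∂_3 = 0 ⇒ b_2 = 3 − 3 − 0 = 0. So H_2 ≅ 0.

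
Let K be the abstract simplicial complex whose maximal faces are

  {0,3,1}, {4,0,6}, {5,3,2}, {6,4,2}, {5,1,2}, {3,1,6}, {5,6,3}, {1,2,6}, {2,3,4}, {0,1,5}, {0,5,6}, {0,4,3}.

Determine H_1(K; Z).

H_1 ≅ Z/2Z.

Order the vertices as 0 < 1 < 2 < 3 < 4 < 5 < 6. Listing each simplex with vertices in this order, K has dimension 2 with simplices:

  0-simplices (7): [0], [1], [2], [3], [4], [5], [6]
  1-simplices (18): [0,1], [0,3], [0,4], [0,5], [0,6], [1,2], [1,3], [1,5], [1,6], [2,3], [2,4], [2,5], [2,6], [3,4], [3,5], [3,6], [4,6], [5,6]
  2-simplices (12): [0,1,3], [0,1,5], [0,3,4], [0,4,6], [0,5,6], [1,2,5], [1,2,6], [1,3,6], [2,3,4], [2,3,5], [2,4,6], [3,5,6]

so the chain groups are C_0 ≅ Z^7, C_1 ≅ Z^18, C_2 ≅ Z^12.

The boundary map ∂_1: C_1 → C_0 sends each edge [p,q] (with p < q) to q − p. For instance
  ∂[2,6] = [6] − [2].
The resulting 7×18 matrix has rank 6, and its Smith normal form has invariant factors (1,1,1,1,1,1).

The boundary map ∂_2: C_2 → C_1 acts by ∂[p,q,r] = [q,r] − [p,r] + [p,q]. For instance
  ∂[2,4,6] = [4,6] − [2,6] + [2,4],
  ∂[1,2,5] = [2,5] − [1,5] + [1,2].
This gives a 18×12 integer matrix of rank 12; reducing to Smith normal form yields diagonal entries (1,1,1,1,1,1,1,1,1,1,1,2).

Computing H_k = (kernel of ∂_k) / (image of ∂_{k+1}):

  H_1: rank ker ∂_1 − rank ∂_2 = (18 − 6) − 12 = 0, and ∂_2 has invariant factor 2 > 1, so H_1 = Z/2Z.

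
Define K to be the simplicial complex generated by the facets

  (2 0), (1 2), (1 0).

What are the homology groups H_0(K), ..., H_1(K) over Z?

H_0 ≅ Z,  H_1 ≅ Z.

K has 3 vertices, 3 edges.
rank ∂_0 = 0, rank ∂_1 = 2 ⇒ b_0 = 3 − 0 − 2 = 1; all invariant factors of ∂_1 are 1 so no torsion. So H_0 = Z.
rank ∂_1 = 2, rank ∂_2 = 0 ⇒ b_1 = 3 − 2 − 0 = 1. So H_1 = Z.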